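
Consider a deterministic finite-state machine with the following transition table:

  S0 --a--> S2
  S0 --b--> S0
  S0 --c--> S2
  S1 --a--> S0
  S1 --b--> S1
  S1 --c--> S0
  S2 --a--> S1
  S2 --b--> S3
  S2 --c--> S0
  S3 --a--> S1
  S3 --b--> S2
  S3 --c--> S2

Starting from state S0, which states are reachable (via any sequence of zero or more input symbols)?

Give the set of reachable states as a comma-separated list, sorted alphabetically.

Answer: S0, S1, S2, S3

Derivation:
BFS from S0:
  visit S0: S0--a-->S2 (new), S0--b-->S0 (seen), S0--c-->S2 (seen)
  visit S2: S2--a-->S1 (new), S2--b-->S3 (new), S2--c-->S0 (seen)
  visit S1: S1--a-->S0 (seen), S1--b-->S1 (seen), S1--c-->S0 (seen)
  visit S3: S3--a-->S1 (seen), S3--b-->S2 (seen), S3--c-->S2 (seen)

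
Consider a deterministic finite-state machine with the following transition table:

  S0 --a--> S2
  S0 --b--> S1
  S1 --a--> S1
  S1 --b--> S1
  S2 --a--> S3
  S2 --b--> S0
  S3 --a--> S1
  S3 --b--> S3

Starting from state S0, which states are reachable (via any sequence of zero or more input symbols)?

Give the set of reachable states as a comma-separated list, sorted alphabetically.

Answer: S0, S1, S2, S3

Derivation:
BFS from S0:
  visit S0: S0--a-->S2 (new), S0--b-->S1 (new)
  visit S2: S2--a-->S3 (new), S2--b-->S0 (seen)
  visit S1: S1--a-->S1 (seen), S1--b-->S1 (seen)
  visit S3: S3--a-->S1 (seen), S3--b-->S3 (seen)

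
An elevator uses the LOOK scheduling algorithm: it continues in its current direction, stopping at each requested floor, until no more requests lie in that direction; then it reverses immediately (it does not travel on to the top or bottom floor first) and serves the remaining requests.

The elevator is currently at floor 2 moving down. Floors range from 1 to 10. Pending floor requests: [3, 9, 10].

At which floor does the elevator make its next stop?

Current floor: 2, direction: down
Requests above: [3, 9, 10]
Requests below: []
Moving down but no requests below → reverse; nearest above is min([3, 9, 10]) = 3

Answer: 3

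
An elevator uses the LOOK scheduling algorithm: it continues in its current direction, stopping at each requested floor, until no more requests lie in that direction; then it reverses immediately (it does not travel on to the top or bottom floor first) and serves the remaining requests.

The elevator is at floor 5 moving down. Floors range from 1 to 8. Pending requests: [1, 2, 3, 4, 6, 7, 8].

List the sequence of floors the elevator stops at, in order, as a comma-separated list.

Answer: 4, 3, 2, 1, 6, 7, 8

Derivation:
Current: 5, moving DOWN
Serve below first (descending): [4, 3, 2, 1]
Then reverse, serve above (ascending): [6, 7, 8]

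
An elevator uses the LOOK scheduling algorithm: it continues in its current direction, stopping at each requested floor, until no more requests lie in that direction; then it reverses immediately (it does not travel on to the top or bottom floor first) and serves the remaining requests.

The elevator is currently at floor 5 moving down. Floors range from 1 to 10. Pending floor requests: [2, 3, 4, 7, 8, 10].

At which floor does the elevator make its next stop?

Answer: 4

Derivation:
Current floor: 5, direction: down
Requests above: [7, 8, 10]
Requests below: [2, 3, 4]
Moving down and requests lie below → nearest below is max([2, 3, 4]) = 4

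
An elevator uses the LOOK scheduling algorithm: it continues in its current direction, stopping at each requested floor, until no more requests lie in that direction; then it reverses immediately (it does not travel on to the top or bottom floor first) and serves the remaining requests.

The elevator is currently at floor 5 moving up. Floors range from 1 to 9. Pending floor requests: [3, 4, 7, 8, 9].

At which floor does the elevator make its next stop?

Current floor: 5, direction: up
Requests above: [7, 8, 9]
Requests below: [3, 4]
Moving up and requests lie above → nearest above is min([7, 8, 9]) = 7

Answer: 7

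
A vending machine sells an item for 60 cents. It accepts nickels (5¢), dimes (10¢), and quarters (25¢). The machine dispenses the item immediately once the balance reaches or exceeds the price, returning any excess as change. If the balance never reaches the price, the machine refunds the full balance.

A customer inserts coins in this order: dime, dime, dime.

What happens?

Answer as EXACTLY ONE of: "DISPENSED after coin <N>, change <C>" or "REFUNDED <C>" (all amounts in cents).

Answer: REFUNDED 30

Derivation:
Price: 60¢
Coin 1 (dime, 10¢): balance = 10¢
Coin 2 (dime, 10¢): balance = 20¢
Coin 3 (dime, 10¢): balance = 30¢
All coins inserted, balance 30¢ < price 60¢ → REFUND 30¢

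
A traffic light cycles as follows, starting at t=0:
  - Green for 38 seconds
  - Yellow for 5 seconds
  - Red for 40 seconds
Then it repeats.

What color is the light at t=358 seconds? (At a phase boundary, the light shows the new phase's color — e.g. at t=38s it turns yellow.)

Answer: green

Derivation:
Cycle length = 38 + 5 + 40 = 83s
t = 358, phase_t = 358 mod 83 = 26
26 < 38 (green end) → GREEN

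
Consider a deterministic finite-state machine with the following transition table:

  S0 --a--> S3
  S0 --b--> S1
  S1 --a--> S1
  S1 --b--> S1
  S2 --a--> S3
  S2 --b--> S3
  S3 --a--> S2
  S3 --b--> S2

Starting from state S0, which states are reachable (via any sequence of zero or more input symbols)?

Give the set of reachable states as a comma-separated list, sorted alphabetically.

BFS from S0:
  visit S0: S0--a-->S3 (new), S0--b-->S1 (new)
  visit S3: S3--a-->S2 (new), S3--b-->S2 (seen)
  visit S1: S1--a-->S1 (seen), S1--b-->S1 (seen)
  visit S2: S2--a-->S3 (seen), S2--b-->S3 (seen)

Answer: S0, S1, S2, S3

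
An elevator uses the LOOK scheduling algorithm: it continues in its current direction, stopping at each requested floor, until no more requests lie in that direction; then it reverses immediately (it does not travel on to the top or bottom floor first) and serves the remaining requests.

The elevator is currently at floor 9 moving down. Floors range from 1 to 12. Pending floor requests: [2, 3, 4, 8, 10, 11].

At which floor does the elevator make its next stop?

Current floor: 9, direction: down
Requests above: [10, 11]
Requests below: [2, 3, 4, 8]
Moving down and requests lie below → nearest below is max([2, 3, 4, 8]) = 8

Answer: 8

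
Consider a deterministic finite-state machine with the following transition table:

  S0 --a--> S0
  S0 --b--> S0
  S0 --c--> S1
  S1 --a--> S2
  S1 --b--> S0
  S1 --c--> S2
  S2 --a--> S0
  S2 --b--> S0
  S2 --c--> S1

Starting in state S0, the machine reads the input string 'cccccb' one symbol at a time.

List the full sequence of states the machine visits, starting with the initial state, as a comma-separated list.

Start: S0
  read 'c': S0 --c--> S1
  read 'c': S1 --c--> S2
  read 'c': S2 --c--> S1
  read 'c': S1 --c--> S2
  read 'c': S2 --c--> S1
  read 'b': S1 --b--> S0

Answer: S0, S1, S2, S1, S2, S1, S0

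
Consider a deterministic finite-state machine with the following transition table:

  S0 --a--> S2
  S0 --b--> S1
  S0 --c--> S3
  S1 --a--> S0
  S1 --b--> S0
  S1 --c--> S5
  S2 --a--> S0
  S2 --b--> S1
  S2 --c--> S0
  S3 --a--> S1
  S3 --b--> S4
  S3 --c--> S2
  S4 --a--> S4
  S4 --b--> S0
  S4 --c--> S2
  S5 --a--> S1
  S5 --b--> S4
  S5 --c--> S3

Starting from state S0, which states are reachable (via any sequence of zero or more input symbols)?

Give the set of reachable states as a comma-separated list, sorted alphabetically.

Answer: S0, S1, S2, S3, S4, S5

Derivation:
BFS from S0:
  visit S0: S0--a-->S2 (new), S0--b-->S1 (new), S0--c-->S3 (new)
  visit S2: S2--a-->S0 (seen), S2--b-->S1 (seen), S2--c-->S0 (seen)
  visit S1: S1--a-->S0 (seen), S1--b-->S0 (seen), S1--c-->S5 (new)
  visit S3: S3--a-->S1 (seen), S3--b-->S4 (new), S3--c-->S2 (seen)
  visit S5: S5--a-->S1 (seen), S5--b-->S4 (seen), S5--c-->S3 (seen)
  visit S4: S4--a-->S4 (seen), S4--b-->S0 (seen), S4--c-->S2 (seen)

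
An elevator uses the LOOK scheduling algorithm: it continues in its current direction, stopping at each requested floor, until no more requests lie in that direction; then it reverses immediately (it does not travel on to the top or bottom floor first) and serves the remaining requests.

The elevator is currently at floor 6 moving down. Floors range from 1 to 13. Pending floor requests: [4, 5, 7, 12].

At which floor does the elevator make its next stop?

Current floor: 6, direction: down
Requests above: [7, 12]
Requests below: [4, 5]
Moving down and requests lie below → nearest below is max([4, 5]) = 5

Answer: 5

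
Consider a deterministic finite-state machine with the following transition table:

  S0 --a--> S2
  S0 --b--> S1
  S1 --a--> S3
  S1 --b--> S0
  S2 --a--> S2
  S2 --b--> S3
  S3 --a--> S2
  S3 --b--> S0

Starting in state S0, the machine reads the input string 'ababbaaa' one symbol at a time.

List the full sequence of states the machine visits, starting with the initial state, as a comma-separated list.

Start: S0
  read 'a': S0 --a--> S2
  read 'b': S2 --b--> S3
  read 'a': S3 --a--> S2
  read 'b': S2 --b--> S3
  read 'b': S3 --b--> S0
  read 'a': S0 --a--> S2
  read 'a': S2 --a--> S2
  read 'a': S2 --a--> S2

Answer: S0, S2, S3, S2, S3, S0, S2, S2, S2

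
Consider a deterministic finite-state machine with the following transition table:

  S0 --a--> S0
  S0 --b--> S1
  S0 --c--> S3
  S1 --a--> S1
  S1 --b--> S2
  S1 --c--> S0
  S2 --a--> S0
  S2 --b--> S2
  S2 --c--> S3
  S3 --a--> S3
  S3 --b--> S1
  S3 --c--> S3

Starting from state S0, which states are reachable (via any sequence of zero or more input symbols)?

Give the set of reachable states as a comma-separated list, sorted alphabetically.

BFS from S0:
  visit S0: S0--a-->S0 (seen), S0--b-->S1 (new), S0--c-->S3 (new)
  visit S1: S1--a-->S1 (seen), S1--b-->S2 (new), S1--c-->S0 (seen)
  visit S3: S3--a-->S3 (seen), S3--b-->S1 (seen), S3--c-->S3 (seen)
  visit S2: S2--a-->S0 (seen), S2--b-->S2 (seen), S2--c-->S3 (seen)

Answer: S0, S1, S2, S3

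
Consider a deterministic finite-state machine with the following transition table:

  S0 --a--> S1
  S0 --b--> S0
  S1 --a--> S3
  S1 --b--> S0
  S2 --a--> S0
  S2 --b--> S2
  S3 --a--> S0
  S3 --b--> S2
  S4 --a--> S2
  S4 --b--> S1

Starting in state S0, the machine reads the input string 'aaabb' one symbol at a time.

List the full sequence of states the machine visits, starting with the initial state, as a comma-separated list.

Start: S0
  read 'a': S0 --a--> S1
  read 'a': S1 --a--> S3
  read 'a': S3 --a--> S0
  read 'b': S0 --b--> S0
  read 'b': S0 --b--> S0

Answer: S0, S1, S3, S0, S0, S0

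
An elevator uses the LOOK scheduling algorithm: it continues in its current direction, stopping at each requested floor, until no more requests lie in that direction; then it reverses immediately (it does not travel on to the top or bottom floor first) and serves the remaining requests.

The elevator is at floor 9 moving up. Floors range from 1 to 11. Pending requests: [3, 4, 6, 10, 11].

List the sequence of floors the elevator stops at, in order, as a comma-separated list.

Answer: 10, 11, 6, 4, 3

Derivation:
Current: 9, moving UP
Serve above first (ascending): [10, 11]
Then reverse, serve below (descending): [6, 4, 3]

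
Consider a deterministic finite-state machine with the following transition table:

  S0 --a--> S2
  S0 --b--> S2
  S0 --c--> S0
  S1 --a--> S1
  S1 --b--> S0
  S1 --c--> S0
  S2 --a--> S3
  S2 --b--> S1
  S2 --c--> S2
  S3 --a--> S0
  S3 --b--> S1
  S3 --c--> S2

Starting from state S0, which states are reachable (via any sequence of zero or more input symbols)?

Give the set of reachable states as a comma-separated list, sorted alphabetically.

BFS from S0:
  visit S0: S0--a-->S2 (new), S0--b-->S2 (seen), S0--c-->S0 (seen)
  visit S2: S2--a-->S3 (new), S2--b-->S1 (new), S2--c-->S2 (seen)
  visit S3: S3--a-->S0 (seen), S3--b-->S1 (seen), S3--c-->S2 (seen)
  visit S1: S1--a-->S1 (seen), S1--b-->S0 (seen), S1--c-->S0 (seen)

Answer: S0, S1, S2, S3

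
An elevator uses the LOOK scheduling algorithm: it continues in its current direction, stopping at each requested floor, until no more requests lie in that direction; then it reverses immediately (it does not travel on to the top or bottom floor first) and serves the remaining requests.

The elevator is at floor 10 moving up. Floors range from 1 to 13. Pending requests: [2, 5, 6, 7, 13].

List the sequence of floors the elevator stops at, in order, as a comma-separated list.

Answer: 13, 7, 6, 5, 2

Derivation:
Current: 10, moving UP
Serve above first (ascending): [13]
Then reverse, serve below (descending): [7, 6, 5, 2]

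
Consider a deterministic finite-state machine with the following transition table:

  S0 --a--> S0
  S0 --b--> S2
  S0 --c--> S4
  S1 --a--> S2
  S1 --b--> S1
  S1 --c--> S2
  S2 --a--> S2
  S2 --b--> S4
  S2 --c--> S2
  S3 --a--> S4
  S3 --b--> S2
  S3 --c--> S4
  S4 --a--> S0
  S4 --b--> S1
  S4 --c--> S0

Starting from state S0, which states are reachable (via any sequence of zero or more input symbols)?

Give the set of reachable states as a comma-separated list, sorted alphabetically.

BFS from S0:
  visit S0: S0--a-->S0 (seen), S0--b-->S2 (new), S0--c-->S4 (new)
  visit S2: S2--a-->S2 (seen), S2--b-->S4 (seen), S2--c-->S2 (seen)
  visit S4: S4--a-->S0 (seen), S4--b-->S1 (new), S4--c-->S0 (seen)
  visit S1: S1--a-->S2 (seen), S1--b-->S1 (seen), S1--c-->S2 (seen)

Answer: S0, S1, S2, S4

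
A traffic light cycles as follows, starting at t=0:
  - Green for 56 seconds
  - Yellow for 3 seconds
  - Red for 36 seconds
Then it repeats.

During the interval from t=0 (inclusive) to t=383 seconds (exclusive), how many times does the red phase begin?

Cycle = 56+3+36 = 95s
red phase starts at t = k*95 + 59 for k=0,1,2,...
Need k*95+59 < 383 → k < 3.411
k ∈ {0, ..., 3} → 4 starts

Answer: 4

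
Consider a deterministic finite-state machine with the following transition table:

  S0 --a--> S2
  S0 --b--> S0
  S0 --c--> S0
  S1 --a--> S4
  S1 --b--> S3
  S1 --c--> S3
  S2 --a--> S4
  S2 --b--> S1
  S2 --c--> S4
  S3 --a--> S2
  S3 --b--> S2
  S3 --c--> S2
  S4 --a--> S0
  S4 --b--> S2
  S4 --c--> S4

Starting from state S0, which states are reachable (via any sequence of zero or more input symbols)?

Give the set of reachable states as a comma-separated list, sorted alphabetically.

Answer: S0, S1, S2, S3, S4

Derivation:
BFS from S0:
  visit S0: S0--a-->S2 (new), S0--b-->S0 (seen), S0--c-->S0 (seen)
  visit S2: S2--a-->S4 (new), S2--b-->S1 (new), S2--c-->S4 (seen)
  visit S4: S4--a-->S0 (seen), S4--b-->S2 (seen), S4--c-->S4 (seen)
  visit S1: S1--a-->S4 (seen), S1--b-->S3 (new), S1--c-->S3 (seen)
  visit S3: S3--a-->S2 (seen), S3--b-->S2 (seen), S3--c-->S2 (seen)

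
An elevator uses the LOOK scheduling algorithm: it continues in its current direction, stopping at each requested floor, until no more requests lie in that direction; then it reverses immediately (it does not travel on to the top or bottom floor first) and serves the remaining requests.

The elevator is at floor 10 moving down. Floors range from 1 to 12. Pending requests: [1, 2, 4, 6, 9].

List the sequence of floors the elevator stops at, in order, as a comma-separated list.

Current: 10, moving DOWN
Serve below first (descending): [9, 6, 4, 2, 1]
Then reverse, serve above (ascending): []

Answer: 9, 6, 4, 2, 1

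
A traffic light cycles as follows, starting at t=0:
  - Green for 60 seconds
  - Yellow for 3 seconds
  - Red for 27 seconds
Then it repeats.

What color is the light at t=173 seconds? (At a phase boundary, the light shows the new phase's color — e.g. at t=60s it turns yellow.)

Answer: red

Derivation:
Cycle length = 60 + 3 + 27 = 90s
t = 173, phase_t = 173 mod 90 = 83
83 >= 63 → RED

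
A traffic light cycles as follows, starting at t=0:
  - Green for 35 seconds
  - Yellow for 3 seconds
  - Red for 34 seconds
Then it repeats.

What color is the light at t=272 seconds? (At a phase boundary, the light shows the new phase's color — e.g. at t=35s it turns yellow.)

Cycle length = 35 + 3 + 34 = 72s
t = 272, phase_t = 272 mod 72 = 56
56 >= 38 → RED

Answer: red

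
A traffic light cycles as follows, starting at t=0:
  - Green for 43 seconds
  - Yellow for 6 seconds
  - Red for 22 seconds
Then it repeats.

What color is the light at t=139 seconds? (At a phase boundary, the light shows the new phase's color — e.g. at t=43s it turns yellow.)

Cycle length = 43 + 6 + 22 = 71s
t = 139, phase_t = 139 mod 71 = 68
68 >= 49 → RED

Answer: red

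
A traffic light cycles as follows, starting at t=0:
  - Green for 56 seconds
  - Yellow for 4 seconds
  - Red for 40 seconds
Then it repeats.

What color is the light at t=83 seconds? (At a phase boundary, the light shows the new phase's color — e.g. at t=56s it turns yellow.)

Cycle length = 56 + 4 + 40 = 100s
t = 83, phase_t = 83 mod 100 = 83
83 >= 60 → RED

Answer: red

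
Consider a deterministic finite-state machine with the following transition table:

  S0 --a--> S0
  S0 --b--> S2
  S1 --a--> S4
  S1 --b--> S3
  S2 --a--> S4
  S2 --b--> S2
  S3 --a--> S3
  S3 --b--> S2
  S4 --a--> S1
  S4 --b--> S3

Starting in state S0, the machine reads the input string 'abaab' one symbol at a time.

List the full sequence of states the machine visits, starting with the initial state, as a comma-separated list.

Answer: S0, S0, S2, S4, S1, S3

Derivation:
Start: S0
  read 'a': S0 --a--> S0
  read 'b': S0 --b--> S2
  read 'a': S2 --a--> S4
  read 'a': S4 --a--> S1
  read 'b': S1 --b--> S3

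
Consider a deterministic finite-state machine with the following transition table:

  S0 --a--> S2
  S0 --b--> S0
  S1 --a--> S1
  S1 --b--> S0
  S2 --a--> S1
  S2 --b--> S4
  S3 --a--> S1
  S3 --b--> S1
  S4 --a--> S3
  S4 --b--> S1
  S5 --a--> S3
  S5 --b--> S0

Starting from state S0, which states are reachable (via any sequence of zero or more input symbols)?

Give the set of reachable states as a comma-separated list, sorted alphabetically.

BFS from S0:
  visit S0: S0--a-->S2 (new), S0--b-->S0 (seen)
  visit S2: S2--a-->S1 (new), S2--b-->S4 (new)
  visit S1: S1--a-->S1 (seen), S1--b-->S0 (seen)
  visit S4: S4--a-->S3 (new), S4--b-->S1 (seen)
  visit S3: S3--a-->S1 (seen), S3--b-->S1 (seen)

Answer: S0, S1, S2, S3, S4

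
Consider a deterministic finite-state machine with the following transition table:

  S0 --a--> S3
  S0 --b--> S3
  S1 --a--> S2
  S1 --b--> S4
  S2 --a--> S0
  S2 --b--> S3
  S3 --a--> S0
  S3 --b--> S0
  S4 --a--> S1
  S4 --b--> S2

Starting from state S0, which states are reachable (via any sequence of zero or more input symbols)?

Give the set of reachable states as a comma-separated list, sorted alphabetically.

Answer: S0, S3

Derivation:
BFS from S0:
  visit S0: S0--a-->S3 (new), S0--b-->S3 (seen)
  visit S3: S3--a-->S0 (seen), S3--b-->S0 (seen)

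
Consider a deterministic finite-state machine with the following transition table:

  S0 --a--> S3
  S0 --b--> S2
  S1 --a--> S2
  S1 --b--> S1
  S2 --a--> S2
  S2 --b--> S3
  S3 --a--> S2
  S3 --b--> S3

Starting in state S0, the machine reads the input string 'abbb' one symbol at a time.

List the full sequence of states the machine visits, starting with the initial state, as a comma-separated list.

Start: S0
  read 'a': S0 --a--> S3
  read 'b': S3 --b--> S3
  read 'b': S3 --b--> S3
  read 'b': S3 --b--> S3

Answer: S0, S3, S3, S3, S3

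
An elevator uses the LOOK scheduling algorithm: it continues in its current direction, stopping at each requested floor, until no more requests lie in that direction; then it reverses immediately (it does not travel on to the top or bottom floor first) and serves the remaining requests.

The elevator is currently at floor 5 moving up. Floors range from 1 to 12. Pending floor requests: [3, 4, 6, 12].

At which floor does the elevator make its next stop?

Current floor: 5, direction: up
Requests above: [6, 12]
Requests below: [3, 4]
Moving up and requests lie above → nearest above is min([6, 12]) = 6

Answer: 6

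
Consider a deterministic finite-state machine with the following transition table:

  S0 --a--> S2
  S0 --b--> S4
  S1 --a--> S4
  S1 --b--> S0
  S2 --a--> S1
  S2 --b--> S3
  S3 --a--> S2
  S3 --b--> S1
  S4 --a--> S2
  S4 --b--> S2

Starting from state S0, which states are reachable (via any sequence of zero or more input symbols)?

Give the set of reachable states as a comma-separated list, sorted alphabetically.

Answer: S0, S1, S2, S3, S4

Derivation:
BFS from S0:
  visit S0: S0--a-->S2 (new), S0--b-->S4 (new)
  visit S2: S2--a-->S1 (new), S2--b-->S3 (new)
  visit S4: S4--a-->S2 (seen), S4--b-->S2 (seen)
  visit S1: S1--a-->S4 (seen), S1--b-->S0 (seen)
  visit S3: S3--a-->S2 (seen), S3--b-->S1 (seen)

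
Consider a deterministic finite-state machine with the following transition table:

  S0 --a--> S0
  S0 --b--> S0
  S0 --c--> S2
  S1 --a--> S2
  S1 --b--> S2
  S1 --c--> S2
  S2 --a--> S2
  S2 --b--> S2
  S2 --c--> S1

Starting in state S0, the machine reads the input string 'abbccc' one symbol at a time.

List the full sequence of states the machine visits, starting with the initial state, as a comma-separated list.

Start: S0
  read 'a': S0 --a--> S0
  read 'b': S0 --b--> S0
  read 'b': S0 --b--> S0
  read 'c': S0 --c--> S2
  read 'c': S2 --c--> S1
  read 'c': S1 --c--> S2

Answer: S0, S0, S0, S0, S2, S1, S2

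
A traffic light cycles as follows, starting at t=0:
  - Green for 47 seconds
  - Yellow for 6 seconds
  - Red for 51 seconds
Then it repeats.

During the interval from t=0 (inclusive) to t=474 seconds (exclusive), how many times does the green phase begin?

Answer: 5

Derivation:
Cycle = 47+6+51 = 104s
green phase starts at t = k*104 + 0 for k=0,1,2,...
Need k*104+0 < 474 → k < 4.558
k ∈ {0, ..., 4} → 5 starts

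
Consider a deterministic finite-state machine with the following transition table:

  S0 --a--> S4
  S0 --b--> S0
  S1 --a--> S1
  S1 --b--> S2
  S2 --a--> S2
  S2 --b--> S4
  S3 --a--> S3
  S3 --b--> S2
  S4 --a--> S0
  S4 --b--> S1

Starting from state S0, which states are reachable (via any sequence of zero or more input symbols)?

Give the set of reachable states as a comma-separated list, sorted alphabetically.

BFS from S0:
  visit S0: S0--a-->S4 (new), S0--b-->S0 (seen)
  visit S4: S4--a-->S0 (seen), S4--b-->S1 (new)
  visit S1: S1--a-->S1 (seen), S1--b-->S2 (new)
  visit S2: S2--a-->S2 (seen), S2--b-->S4 (seen)

Answer: S0, S1, S2, S4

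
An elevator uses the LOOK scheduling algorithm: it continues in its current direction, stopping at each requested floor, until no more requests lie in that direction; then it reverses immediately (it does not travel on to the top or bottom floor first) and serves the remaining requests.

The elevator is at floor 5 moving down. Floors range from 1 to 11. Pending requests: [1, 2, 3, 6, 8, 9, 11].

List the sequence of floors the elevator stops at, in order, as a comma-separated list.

Current: 5, moving DOWN
Serve below first (descending): [3, 2, 1]
Then reverse, serve above (ascending): [6, 8, 9, 11]

Answer: 3, 2, 1, 6, 8, 9, 11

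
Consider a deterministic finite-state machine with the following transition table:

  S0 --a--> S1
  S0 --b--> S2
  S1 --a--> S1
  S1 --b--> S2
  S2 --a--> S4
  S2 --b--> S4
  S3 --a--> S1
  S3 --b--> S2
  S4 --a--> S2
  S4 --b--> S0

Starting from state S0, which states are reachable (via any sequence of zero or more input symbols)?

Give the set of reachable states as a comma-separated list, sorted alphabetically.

BFS from S0:
  visit S0: S0--a-->S1 (new), S0--b-->S2 (new)
  visit S1: S1--a-->S1 (seen), S1--b-->S2 (seen)
  visit S2: S2--a-->S4 (new), S2--b-->S4 (seen)
  visit S4: S4--a-->S2 (seen), S4--b-->S0 (seen)

Answer: S0, S1, S2, S4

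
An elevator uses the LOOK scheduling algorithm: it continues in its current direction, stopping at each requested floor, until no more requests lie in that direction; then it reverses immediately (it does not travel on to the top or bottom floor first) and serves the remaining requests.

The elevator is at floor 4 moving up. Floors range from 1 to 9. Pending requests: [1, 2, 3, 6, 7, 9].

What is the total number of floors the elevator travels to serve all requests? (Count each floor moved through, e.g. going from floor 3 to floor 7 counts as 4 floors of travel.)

Start at floor 4 moving up, LOOK stop order: [6, 7, 9, 3, 2, 1]
  4 → 6: |6-4| = 2, total = 2
  6 → 7: |7-6| = 1, total = 3
  7 → 9: |9-7| = 2, total = 5
  9 → 3: |3-9| = 6, total = 11
  3 → 2: |2-3| = 1, total = 12
  2 → 1: |1-2| = 1, total = 13

Answer: 13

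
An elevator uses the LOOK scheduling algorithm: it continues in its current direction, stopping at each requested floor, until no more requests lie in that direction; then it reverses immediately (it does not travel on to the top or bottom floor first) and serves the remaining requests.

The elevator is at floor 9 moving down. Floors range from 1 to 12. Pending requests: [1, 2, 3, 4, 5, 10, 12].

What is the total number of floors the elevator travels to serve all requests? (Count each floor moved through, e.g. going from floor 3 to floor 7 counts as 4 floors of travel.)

Start at floor 9 moving down, LOOK stop order: [5, 4, 3, 2, 1, 10, 12]
  9 → 5: |5-9| = 4, total = 4
  5 → 4: |4-5| = 1, total = 5
  4 → 3: |3-4| = 1, total = 6
  3 → 2: |2-3| = 1, total = 7
  2 → 1: |1-2| = 1, total = 8
  1 → 10: |10-1| = 9, total = 17
  10 → 12: |12-10| = 2, total = 19

Answer: 19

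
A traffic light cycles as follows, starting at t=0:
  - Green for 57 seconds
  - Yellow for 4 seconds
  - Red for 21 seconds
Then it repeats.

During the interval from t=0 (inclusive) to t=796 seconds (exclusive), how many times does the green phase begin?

Answer: 10

Derivation:
Cycle = 57+4+21 = 82s
green phase starts at t = k*82 + 0 for k=0,1,2,...
Need k*82+0 < 796 → k < 9.707
k ∈ {0, ..., 9} → 10 starts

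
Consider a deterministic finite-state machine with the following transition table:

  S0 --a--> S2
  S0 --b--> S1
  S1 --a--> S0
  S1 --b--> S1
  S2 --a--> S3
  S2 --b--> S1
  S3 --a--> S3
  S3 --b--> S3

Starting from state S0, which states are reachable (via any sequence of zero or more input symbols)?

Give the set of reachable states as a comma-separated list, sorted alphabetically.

Answer: S0, S1, S2, S3

Derivation:
BFS from S0:
  visit S0: S0--a-->S2 (new), S0--b-->S1 (new)
  visit S2: S2--a-->S3 (new), S2--b-->S1 (seen)
  visit S1: S1--a-->S0 (seen), S1--b-->S1 (seen)
  visit S3: S3--a-->S3 (seen), S3--b-->S3 (seen)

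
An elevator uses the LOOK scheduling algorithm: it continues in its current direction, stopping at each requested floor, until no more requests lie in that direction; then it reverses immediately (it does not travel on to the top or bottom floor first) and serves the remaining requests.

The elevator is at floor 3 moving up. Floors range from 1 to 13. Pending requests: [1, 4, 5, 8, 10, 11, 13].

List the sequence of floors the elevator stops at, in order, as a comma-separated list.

Current: 3, moving UP
Serve above first (ascending): [4, 5, 8, 10, 11, 13]
Then reverse, serve below (descending): [1]

Answer: 4, 5, 8, 10, 11, 13, 1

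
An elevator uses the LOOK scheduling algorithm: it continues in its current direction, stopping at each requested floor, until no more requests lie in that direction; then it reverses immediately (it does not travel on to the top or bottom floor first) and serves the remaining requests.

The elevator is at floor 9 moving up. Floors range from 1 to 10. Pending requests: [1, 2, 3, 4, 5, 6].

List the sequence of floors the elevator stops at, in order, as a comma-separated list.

Answer: 6, 5, 4, 3, 2, 1

Derivation:
Current: 9, moving UP
Serve above first (ascending): []
Then reverse, serve below (descending): [6, 5, 4, 3, 2, 1]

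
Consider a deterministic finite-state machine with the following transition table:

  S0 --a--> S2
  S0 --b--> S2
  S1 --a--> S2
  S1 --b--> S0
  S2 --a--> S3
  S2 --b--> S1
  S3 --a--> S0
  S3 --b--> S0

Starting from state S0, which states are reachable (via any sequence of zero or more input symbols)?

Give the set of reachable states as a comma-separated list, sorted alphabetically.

BFS from S0:
  visit S0: S0--a-->S2 (new), S0--b-->S2 (seen)
  visit S2: S2--a-->S3 (new), S2--b-->S1 (new)
  visit S3: S3--a-->S0 (seen), S3--b-->S0 (seen)
  visit S1: S1--a-->S2 (seen), S1--b-->S0 (seen)

Answer: S0, S1, S2, S3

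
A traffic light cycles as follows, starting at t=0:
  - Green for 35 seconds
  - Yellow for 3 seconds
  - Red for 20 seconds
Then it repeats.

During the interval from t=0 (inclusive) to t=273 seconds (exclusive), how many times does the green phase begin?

Answer: 5

Derivation:
Cycle = 35+3+20 = 58s
green phase starts at t = k*58 + 0 for k=0,1,2,...
Need k*58+0 < 273 → k < 4.707
k ∈ {0, ..., 4} → 5 starts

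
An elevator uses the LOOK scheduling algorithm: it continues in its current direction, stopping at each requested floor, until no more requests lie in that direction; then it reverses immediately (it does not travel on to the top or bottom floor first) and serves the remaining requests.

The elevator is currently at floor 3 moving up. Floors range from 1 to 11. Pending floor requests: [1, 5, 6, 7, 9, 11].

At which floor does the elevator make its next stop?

Current floor: 3, direction: up
Requests above: [5, 6, 7, 9, 11]
Requests below: [1]
Moving up and requests lie above → nearest above is min([5, 6, 7, 9, 11]) = 5

Answer: 5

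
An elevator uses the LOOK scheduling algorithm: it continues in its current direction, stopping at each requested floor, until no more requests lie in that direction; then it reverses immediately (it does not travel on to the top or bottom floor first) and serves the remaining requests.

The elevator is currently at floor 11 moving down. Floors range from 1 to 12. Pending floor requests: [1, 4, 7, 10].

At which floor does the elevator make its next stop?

Answer: 10

Derivation:
Current floor: 11, direction: down
Requests above: []
Requests below: [1, 4, 7, 10]
Moving down and requests lie below → nearest below is max([1, 4, 7, 10]) = 10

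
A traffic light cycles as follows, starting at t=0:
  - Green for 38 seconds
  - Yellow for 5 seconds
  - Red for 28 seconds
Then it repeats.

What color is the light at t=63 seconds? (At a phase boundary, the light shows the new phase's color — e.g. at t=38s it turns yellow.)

Answer: red

Derivation:
Cycle length = 38 + 5 + 28 = 71s
t = 63, phase_t = 63 mod 71 = 63
63 >= 43 → RED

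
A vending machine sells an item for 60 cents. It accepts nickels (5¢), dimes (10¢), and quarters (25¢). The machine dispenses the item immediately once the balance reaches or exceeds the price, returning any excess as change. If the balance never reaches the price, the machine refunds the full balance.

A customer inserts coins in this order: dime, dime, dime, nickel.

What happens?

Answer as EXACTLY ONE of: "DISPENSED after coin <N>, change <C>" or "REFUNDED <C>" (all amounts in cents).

Answer: REFUNDED 35

Derivation:
Price: 60¢
Coin 1 (dime, 10¢): balance = 10¢
Coin 2 (dime, 10¢): balance = 20¢
Coin 3 (dime, 10¢): balance = 30¢
Coin 4 (nickel, 5¢): balance = 35¢
All coins inserted, balance 35¢ < price 60¢ → REFUND 35¢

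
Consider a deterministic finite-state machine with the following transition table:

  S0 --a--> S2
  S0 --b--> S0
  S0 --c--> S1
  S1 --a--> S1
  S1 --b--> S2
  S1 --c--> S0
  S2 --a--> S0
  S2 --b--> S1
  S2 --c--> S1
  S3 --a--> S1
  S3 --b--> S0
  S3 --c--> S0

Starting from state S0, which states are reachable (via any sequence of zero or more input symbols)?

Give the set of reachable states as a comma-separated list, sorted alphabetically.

BFS from S0:
  visit S0: S0--a-->S2 (new), S0--b-->S0 (seen), S0--c-->S1 (new)
  visit S2: S2--a-->S0 (seen), S2--b-->S1 (seen), S2--c-->S1 (seen)
  visit S1: S1--a-->S1 (seen), S1--b-->S2 (seen), S1--c-->S0 (seen)

Answer: S0, S1, S2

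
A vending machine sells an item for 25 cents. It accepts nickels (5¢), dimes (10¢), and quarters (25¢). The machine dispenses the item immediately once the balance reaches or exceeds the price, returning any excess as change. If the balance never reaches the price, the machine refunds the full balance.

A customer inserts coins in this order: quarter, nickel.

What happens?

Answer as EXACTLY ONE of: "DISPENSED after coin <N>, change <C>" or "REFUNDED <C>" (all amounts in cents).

Price: 25¢
Coin 1 (quarter, 25¢): balance = 25¢
  → balance >= price → DISPENSE, change = 25 - 25 = 0¢

Answer: DISPENSED after coin 1, change 0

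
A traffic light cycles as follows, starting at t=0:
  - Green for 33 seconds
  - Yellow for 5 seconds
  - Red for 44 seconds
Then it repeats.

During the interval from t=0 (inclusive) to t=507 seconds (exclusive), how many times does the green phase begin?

Cycle = 33+5+44 = 82s
green phase starts at t = k*82 + 0 for k=0,1,2,...
Need k*82+0 < 507 → k < 6.183
k ∈ {0, ..., 6} → 7 starts

Answer: 7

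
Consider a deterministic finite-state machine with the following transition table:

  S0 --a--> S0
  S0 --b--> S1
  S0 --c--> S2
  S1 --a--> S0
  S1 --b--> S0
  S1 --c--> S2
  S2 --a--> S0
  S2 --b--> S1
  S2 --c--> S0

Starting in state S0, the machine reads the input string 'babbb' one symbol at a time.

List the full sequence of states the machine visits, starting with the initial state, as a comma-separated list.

Answer: S0, S1, S0, S1, S0, S1

Derivation:
Start: S0
  read 'b': S0 --b--> S1
  read 'a': S1 --a--> S0
  read 'b': S0 --b--> S1
  read 'b': S1 --b--> S0
  read 'b': S0 --b--> S1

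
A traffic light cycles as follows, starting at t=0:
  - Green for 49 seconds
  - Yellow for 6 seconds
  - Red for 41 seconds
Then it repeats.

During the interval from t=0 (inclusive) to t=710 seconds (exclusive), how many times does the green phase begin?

Answer: 8

Derivation:
Cycle = 49+6+41 = 96s
green phase starts at t = k*96 + 0 for k=0,1,2,...
Need k*96+0 < 710 → k < 7.396
k ∈ {0, ..., 7} → 8 starts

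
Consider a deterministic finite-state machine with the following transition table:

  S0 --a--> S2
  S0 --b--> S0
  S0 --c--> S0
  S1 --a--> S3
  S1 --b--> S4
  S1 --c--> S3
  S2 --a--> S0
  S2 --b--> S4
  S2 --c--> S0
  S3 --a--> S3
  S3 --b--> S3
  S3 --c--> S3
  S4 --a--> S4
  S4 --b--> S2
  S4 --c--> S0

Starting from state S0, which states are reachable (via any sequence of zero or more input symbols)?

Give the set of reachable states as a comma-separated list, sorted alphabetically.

BFS from S0:
  visit S0: S0--a-->S2 (new), S0--b-->S0 (seen), S0--c-->S0 (seen)
  visit S2: S2--a-->S0 (seen), S2--b-->S4 (new), S2--c-->S0 (seen)
  visit S4: S4--a-->S4 (seen), S4--b-->S2 (seen), S4--c-->S0 (seen)

Answer: S0, S2, S4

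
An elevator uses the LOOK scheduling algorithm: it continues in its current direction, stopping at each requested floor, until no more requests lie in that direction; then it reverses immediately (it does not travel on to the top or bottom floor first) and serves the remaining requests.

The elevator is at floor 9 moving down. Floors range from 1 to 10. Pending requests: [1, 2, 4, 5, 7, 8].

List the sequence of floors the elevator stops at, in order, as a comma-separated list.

Current: 9, moving DOWN
Serve below first (descending): [8, 7, 5, 4, 2, 1]
Then reverse, serve above (ascending): []

Answer: 8, 7, 5, 4, 2, 1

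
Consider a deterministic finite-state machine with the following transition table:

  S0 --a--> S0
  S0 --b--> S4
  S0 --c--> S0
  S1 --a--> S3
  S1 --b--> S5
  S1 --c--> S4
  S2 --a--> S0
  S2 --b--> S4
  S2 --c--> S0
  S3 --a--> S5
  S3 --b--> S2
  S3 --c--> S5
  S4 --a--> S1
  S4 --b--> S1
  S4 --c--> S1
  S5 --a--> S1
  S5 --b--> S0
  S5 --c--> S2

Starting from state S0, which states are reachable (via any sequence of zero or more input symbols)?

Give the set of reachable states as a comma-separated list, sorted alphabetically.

BFS from S0:
  visit S0: S0--a-->S0 (seen), S0--b-->S4 (new), S0--c-->S0 (seen)
  visit S4: S4--a-->S1 (new), S4--b-->S1 (seen), S4--c-->S1 (seen)
  visit S1: S1--a-->S3 (new), S1--b-->S5 (new), S1--c-->S4 (seen)
  visit S3: S3--a-->S5 (seen), S3--b-->S2 (new), S3--c-->S5 (seen)
  visit S5: S5--a-->S1 (seen), S5--b-->S0 (seen), S5--c-->S2 (seen)
  visit S2: S2--a-->S0 (seen), S2--b-->S4 (seen), S2--c-->S0 (seen)

Answer: S0, S1, S2, S3, S4, S5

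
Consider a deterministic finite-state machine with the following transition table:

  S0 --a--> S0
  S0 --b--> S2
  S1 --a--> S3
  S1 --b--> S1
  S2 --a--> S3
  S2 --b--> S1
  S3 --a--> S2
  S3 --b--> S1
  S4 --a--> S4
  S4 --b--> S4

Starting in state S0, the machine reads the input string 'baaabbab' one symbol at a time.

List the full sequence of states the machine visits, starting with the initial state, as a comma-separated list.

Answer: S0, S2, S3, S2, S3, S1, S1, S3, S1

Derivation:
Start: S0
  read 'b': S0 --b--> S2
  read 'a': S2 --a--> S3
  read 'a': S3 --a--> S2
  read 'a': S2 --a--> S3
  read 'b': S3 --b--> S1
  read 'b': S1 --b--> S1
  read 'a': S1 --a--> S3
  read 'b': S3 --b--> S1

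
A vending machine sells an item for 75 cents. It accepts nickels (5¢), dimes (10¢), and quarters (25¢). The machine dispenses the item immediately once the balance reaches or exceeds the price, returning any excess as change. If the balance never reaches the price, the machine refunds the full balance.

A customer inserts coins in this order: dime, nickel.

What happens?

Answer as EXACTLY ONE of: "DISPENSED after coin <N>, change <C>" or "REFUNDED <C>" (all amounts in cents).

Price: 75¢
Coin 1 (dime, 10¢): balance = 10¢
Coin 2 (nickel, 5¢): balance = 15¢
All coins inserted, balance 15¢ < price 75¢ → REFUND 15¢

Answer: REFUNDED 15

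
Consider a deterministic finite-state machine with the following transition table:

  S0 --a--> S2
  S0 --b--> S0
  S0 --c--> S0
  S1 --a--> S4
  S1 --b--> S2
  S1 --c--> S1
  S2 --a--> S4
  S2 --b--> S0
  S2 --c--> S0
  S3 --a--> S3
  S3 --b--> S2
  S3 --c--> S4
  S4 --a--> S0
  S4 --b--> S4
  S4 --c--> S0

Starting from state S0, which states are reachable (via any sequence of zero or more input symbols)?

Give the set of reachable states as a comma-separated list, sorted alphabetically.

BFS from S0:
  visit S0: S0--a-->S2 (new), S0--b-->S0 (seen), S0--c-->S0 (seen)
  visit S2: S2--a-->S4 (new), S2--b-->S0 (seen), S2--c-->S0 (seen)
  visit S4: S4--a-->S0 (seen), S4--b-->S4 (seen), S4--c-->S0 (seen)

Answer: S0, S2, S4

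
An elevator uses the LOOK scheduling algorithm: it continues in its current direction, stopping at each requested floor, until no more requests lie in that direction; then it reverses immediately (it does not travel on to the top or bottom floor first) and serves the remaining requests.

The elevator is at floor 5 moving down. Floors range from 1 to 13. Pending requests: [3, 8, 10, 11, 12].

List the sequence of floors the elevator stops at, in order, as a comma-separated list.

Answer: 3, 8, 10, 11, 12

Derivation:
Current: 5, moving DOWN
Serve below first (descending): [3]
Then reverse, serve above (ascending): [8, 10, 11, 12]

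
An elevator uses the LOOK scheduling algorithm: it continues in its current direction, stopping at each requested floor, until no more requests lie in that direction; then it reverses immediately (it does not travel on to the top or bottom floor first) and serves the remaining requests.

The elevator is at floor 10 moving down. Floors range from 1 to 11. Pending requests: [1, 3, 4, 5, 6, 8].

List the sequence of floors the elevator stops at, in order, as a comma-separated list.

Answer: 8, 6, 5, 4, 3, 1

Derivation:
Current: 10, moving DOWN
Serve below first (descending): [8, 6, 5, 4, 3, 1]
Then reverse, serve above (ascending): []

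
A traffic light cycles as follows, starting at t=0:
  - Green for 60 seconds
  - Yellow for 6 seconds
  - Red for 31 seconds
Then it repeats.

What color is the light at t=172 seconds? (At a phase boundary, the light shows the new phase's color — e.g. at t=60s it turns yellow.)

Answer: red

Derivation:
Cycle length = 60 + 6 + 31 = 97s
t = 172, phase_t = 172 mod 97 = 75
75 >= 66 → RED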